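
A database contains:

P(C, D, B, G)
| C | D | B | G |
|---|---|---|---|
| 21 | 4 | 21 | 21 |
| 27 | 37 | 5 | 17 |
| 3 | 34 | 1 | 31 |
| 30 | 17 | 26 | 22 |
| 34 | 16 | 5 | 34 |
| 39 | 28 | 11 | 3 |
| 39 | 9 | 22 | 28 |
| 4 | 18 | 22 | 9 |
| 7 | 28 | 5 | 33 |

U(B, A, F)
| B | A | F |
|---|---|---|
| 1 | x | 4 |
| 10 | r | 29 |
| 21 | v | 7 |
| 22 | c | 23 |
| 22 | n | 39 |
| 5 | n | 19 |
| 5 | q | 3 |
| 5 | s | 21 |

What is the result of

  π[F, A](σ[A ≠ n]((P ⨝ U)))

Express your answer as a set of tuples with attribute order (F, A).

{(21, s), (23, c), (3, q), (4, x), (7, v)}

Natural join on B: {(21, 4, 21, 21, v, 7), (27, 37, 5, 17, n, 19), (27, 37, 5, 17, q, 3), (27, 37, 5, 17, s, 21), (3, 34, 1, 31, x, 4), (34, 16, 5, 34, n, 19), (34, 16, 5, 34, q, 3), (34, 16, 5, 34, s, 21), (39, 9, 22, 28, c, 23), (39, 9, 22, 28, n, 39), (4, 18, 22, 9, c, 23), (4, 18, 22, 9, n, 39), (7, 28, 5, 33, n, 19), (7, 28, 5, 33, q, 3), (7, 28, 5, 33, s, 21)}
Filtering on A ≠ n leaves {(21, 4, 21, 21, v, 7), (27, 37, 5, 17, q, 3), (27, 37, 5, 17, s, 21), (3, 34, 1, 31, x, 4), (34, 16, 5, 34, q, 3), (34, 16, 5, 34, s, 21), (39, 9, 22, 28, c, 23), (4, 18, 22, 9, c, 23), (7, 28, 5, 33, q, 3), (7, 28, 5, 33, s, 21)}.
π_{F, A} gives {(21, s), (23, c), (3, q), (4, x), (7, v)} (5 duplicate(s) eliminated).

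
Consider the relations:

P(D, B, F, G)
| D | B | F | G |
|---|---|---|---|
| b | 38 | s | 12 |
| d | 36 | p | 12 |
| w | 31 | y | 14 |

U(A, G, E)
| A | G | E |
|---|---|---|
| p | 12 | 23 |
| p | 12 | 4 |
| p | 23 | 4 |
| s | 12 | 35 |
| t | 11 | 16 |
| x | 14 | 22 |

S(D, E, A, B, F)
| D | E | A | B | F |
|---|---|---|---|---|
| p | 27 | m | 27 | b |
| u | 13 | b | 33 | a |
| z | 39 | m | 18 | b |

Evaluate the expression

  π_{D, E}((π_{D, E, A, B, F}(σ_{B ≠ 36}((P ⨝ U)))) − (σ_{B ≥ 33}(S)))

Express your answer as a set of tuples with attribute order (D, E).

{(b, 23), (b, 35), (b, 4), (w, 22)}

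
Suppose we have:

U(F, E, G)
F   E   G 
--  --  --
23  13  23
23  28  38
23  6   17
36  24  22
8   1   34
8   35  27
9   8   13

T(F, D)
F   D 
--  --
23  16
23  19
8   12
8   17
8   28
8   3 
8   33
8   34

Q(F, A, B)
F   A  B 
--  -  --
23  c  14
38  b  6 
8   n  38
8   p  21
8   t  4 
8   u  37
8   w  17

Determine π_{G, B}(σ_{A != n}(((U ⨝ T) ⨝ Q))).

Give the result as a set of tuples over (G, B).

Joining U and T on F yields {(23, 13, 23, 16), (23, 13, 23, 19), (23, 28, 38, 16), (23, 28, 38, 19), (23, 6, 17, 16), (23, 6, 17, 19), (8, 1, 34, 12), (8, 1, 34, 17), (8, 1, 34, 28), (8, 1, 34, 3), (8, 1, 34, 33), (8, 1, 34, 34), (8, 35, 27, 12), (8, 35, 27, 17), (8, 35, 27, 28), (8, 35, 27, 3), (8, 35, 27, 33), (8, 35, 27, 34)}.
Joining (U ⨝ T) and Q on F yields {(23, 13, 23, 16, c, 14), (23, 13, 23, 19, c, 14), (23, 28, 38, 16, c, 14), (23, 28, 38, 19, c, 14), (23, 6, 17, 16, c, 14), (23, 6, 17, 19, c, 14), (8, 1, 34, 12, n, 38), (8, 1, 34, 12, p, 21), (8, 1, 34, 12, t, 4), (8, 1, 34, 12, u, 37), (8, 1, 34, 12, w, 17), (8, 1, 34, 17, n, 38), (8, 1, 34, 17, p, 21), (8, 1, 34, 17, t, 4), (8, 1, 34, 17, u, 37), (8, 1, 34, 17, w, 17), (8, 1, 34, 28, n, 38), (8, 1, 34, 28, p, 21), (8, 1, 34, 28, t, 4), (8, 1, 34, 28, u, 37), (8, 1, 34, 28, w, 17), (8, 1, 34, 3, n, 38), (8, 1, 34, 3, p, 21), (8, 1, 34, 3, t, 4), (8, 1, 34, 3, u, 37), (8, 1, 34, 3, w, 17), (8, 1, 34, 33, n, 38), (8, 1, 34, 33, p, 21), (8, 1, 34, 33, t, 4), (8, 1, 34, 33, u, 37), (8, 1, 34, 33, w, 17), (8, 1, 34, 34, n, 38), (8, 1, 34, 34, p, 21), (8, 1, 34, 34, t, 4), (8, 1, 34, 34, u, 37), (8, 1, 34, 34, w, 17), (8, 35, 27, 12, n, 38), (8, 35, 27, 12, p, 21), (8, 35, 27, 12, t, 4), (8, 35, 27, 12, u, 37), (8, 35, 27, 12, w, 17), (8, 35, 27, 17, n, 38), (8, 35, 27, 17, p, 21), (8, 35, 27, 17, t, 4), (8, 35, 27, 17, u, 37), (8, 35, 27, 17, w, 17), (8, 35, 27, 28, n, 38), (8, 35, 27, 28, p, 21), (8, 35, 27, 28, t, 4), (8, 35, 27, 28, u, 37), (8, 35, 27, 28, w, 17), (8, 35, 27, 3, n, 38), (8, 35, 27, 3, p, 21), (8, 35, 27, 3, t, 4), (8, 35, 27, 3, u, 37), (8, 35, 27, 3, w, 17), (8, 35, 27, 33, n, 38), (8, 35, 27, 33, p, 21), (8, 35, 27, 33, t, 4), (8, 35, 27, 33, u, 37), (8, 35, 27, 33, w, 17), (8, 35, 27, 34, n, 38), (8, 35, 27, 34, p, 21), (8, 35, 27, 34, t, 4), (8, 35, 27, 34, u, 37), (8, 35, 27, 34, w, 17)}.
Apply σ_{A != n}; surviving tuples: {(23, 13, 23, 16, c, 14), (23, 13, 23, 19, c, 14), (23, 28, 38, 16, c, 14), (23, 28, 38, 19, c, 14), (23, 6, 17, 16, c, 14), (23, 6, 17, 19, c, 14), (8, 1, 34, 12, p, 21), (8, 1, 34, 12, t, 4), (8, 1, 34, 12, u, 37), (8, 1, 34, 12, w, 17), (8, 1, 34, 17, p, 21), (8, 1, 34, 17, t, 4), (8, 1, 34, 17, u, 37), (8, 1, 34, 17, w, 17), (8, 1, 34, 28, p, 21), (8, 1, 34, 28, t, 4), (8, 1, 34, 28, u, 37), (8, 1, 34, 28, w, 17), (8, 1, 34, 3, p, 21), (8, 1, 34, 3, t, 4), (8, 1, 34, 3, u, 37), (8, 1, 34, 3, w, 17), (8, 1, 34, 33, p, 21), (8, 1, 34, 33, t, 4), (8, 1, 34, 33, u, 37), (8, 1, 34, 33, w, 17), (8, 1, 34, 34, p, 21), (8, 1, 34, 34, t, 4), (8, 1, 34, 34, u, 37), (8, 1, 34, 34, w, 17), (8, 35, 27, 12, p, 21), (8, 35, 27, 12, t, 4), (8, 35, 27, 12, u, 37), (8, 35, 27, 12, w, 17), (8, 35, 27, 17, p, 21), (8, 35, 27, 17, t, 4), (8, 35, 27, 17, u, 37), (8, 35, 27, 17, w, 17), (8, 35, 27, 28, p, 21), (8, 35, 27, 28, t, 4), (8, 35, 27, 28, u, 37), (8, 35, 27, 28, w, 17), (8, 35, 27, 3, p, 21), (8, 35, 27, 3, t, 4), (8, 35, 27, 3, u, 37), (8, 35, 27, 3, w, 17), (8, 35, 27, 33, p, 21), (8, 35, 27, 33, t, 4), (8, 35, 27, 33, u, 37), (8, 35, 27, 33, w, 17), (8, 35, 27, 34, p, 21), (8, 35, 27, 34, t, 4), (8, 35, 27, 34, u, 37), (8, 35, 27, 34, w, 17)}
Projecting to G, B (43 duplicate(s) eliminated): {(17, 14), (23, 14), (27, 17), (27, 21), (27, 37), (27, 4), (34, 17), (34, 21), (34, 37), (34, 4), (38, 14)}

{(17, 14), (23, 14), (27, 17), (27, 21), (27, 37), (27, 4), (34, 17), (34, 21), (34, 37), (34, 4), (38, 14)}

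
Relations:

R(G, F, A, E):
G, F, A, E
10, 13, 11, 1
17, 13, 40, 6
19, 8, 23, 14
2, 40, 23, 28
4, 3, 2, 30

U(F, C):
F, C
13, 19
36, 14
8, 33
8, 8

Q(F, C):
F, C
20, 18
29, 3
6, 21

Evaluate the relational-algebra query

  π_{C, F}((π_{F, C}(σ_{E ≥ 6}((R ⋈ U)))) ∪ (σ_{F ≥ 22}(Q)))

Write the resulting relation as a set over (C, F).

{(19, 13), (3, 29), (33, 8), (8, 8)}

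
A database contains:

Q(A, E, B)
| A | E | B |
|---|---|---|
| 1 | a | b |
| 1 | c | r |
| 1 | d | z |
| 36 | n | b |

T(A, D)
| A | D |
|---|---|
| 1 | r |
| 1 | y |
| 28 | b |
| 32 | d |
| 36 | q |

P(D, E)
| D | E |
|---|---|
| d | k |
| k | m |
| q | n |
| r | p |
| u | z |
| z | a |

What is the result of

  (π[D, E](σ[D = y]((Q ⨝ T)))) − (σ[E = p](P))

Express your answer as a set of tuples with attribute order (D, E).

Natural join on A: {(1, a, b, r), (1, a, b, y), (1, c, r, r), (1, c, r, y), (1, d, z, r), (1, d, z, y), (36, n, b, q)}
σ[D = y]: keep tuples satisfying D = y → {(1, a, b, y), (1, c, r, y), (1, d, z, y)}
Keep only column(s) D, E: {(y, a), (y, c), (y, d)}
σ[E = p]: keep tuples satisfying E = p → {(r, p)}
Taking the difference: {(y, a), (y, c), (y, d)}

{(y, a), (y, c), (y, d)}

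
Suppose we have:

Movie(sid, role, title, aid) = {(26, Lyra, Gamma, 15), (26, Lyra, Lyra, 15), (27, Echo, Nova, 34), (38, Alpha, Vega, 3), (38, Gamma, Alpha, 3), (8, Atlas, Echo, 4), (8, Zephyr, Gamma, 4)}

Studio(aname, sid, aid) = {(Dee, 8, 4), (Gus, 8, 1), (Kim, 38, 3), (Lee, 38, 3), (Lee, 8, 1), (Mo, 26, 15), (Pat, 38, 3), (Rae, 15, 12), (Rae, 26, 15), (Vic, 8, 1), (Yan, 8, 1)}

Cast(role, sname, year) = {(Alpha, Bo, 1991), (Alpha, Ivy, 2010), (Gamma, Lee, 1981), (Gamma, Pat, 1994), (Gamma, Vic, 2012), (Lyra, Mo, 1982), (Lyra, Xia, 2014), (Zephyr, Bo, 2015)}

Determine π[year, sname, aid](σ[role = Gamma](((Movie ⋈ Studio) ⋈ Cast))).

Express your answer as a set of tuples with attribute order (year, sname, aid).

Movie ⋈ Studio (natural join on sid, aid): {(26, Lyra, Gamma, 15, Mo), (26, Lyra, Gamma, 15, Rae), (26, Lyra, Lyra, 15, Mo), (26, Lyra, Lyra, 15, Rae), (38, Alpha, Vega, 3, Kim), (38, Alpha, Vega, 3, Lee), (38, Alpha, Vega, 3, Pat), (38, Gamma, Alpha, 3, Kim), (38, Gamma, Alpha, 3, Lee), (38, Gamma, Alpha, 3, Pat), (8, Atlas, Echo, 4, Dee), (8, Zephyr, Gamma, 4, Dee)}
(Movie ⋈ Studio) ⋈ Cast (natural join on role): {(26, Lyra, Gamma, 15, Mo, Mo, 1982), (26, Lyra, Gamma, 15, Mo, Xia, 2014), (26, Lyra, Gamma, 15, Rae, Mo, 1982), (26, Lyra, Gamma, 15, Rae, Xia, 2014), (26, Lyra, Lyra, 15, Mo, Mo, 1982), (26, Lyra, Lyra, 15, Mo, Xia, 2014), (26, Lyra, Lyra, 15, Rae, Mo, 1982), (26, Lyra, Lyra, 15, Rae, Xia, 2014), (38, Alpha, Vega, 3, Kim, Bo, 1991), (38, Alpha, Vega, 3, Kim, Ivy, 2010), (38, Alpha, Vega, 3, Lee, Bo, 1991), (38, Alpha, Vega, 3, Lee, Ivy, 2010), (38, Alpha, Vega, 3, Pat, Bo, 1991), (38, Alpha, Vega, 3, Pat, Ivy, 2010), (38, Gamma, Alpha, 3, Kim, Lee, 1981), (38, Gamma, Alpha, 3, Kim, Pat, 1994), (38, Gamma, Alpha, 3, Kim, Vic, 2012), (38, Gamma, Alpha, 3, Lee, Lee, 1981), (38, Gamma, Alpha, 3, Lee, Pat, 1994), (38, Gamma, Alpha, 3, Lee, Vic, 2012), (38, Gamma, Alpha, 3, Pat, Lee, 1981), (38, Gamma, Alpha, 3, Pat, Pat, 1994), (38, Gamma, Alpha, 3, Pat, Vic, 2012), (8, Zephyr, Gamma, 4, Dee, Bo, 2015)}
Apply σ_{role = Gamma}; surviving tuples: {(38, Gamma, Alpha, 3, Kim, Lee, 1981), (38, Gamma, Alpha, 3, Kim, Pat, 1994), (38, Gamma, Alpha, 3, Kim, Vic, 2012), (38, Gamma, Alpha, 3, Lee, Lee, 1981), (38, Gamma, Alpha, 3, Lee, Pat, 1994), (38, Gamma, Alpha, 3, Lee, Vic, 2012), (38, Gamma, Alpha, 3, Pat, Lee, 1981), (38, Gamma, Alpha, 3, Pat, Pat, 1994), (38, Gamma, Alpha, 3, Pat, Vic, 2012)}
Projecting to year, sname, aid (6 duplicate(s) eliminated): {(1981, Lee, 3), (1994, Pat, 3), (2012, Vic, 3)}

{(1981, Lee, 3), (1994, Pat, 3), (2012, Vic, 3)}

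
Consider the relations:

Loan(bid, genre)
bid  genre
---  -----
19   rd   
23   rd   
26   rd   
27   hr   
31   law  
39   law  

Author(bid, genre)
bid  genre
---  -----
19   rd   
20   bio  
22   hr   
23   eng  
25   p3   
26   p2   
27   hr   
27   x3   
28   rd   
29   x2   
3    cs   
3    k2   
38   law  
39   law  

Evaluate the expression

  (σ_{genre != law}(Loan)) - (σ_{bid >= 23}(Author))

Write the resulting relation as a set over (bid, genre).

{(19, rd), (23, rd), (26, rd)}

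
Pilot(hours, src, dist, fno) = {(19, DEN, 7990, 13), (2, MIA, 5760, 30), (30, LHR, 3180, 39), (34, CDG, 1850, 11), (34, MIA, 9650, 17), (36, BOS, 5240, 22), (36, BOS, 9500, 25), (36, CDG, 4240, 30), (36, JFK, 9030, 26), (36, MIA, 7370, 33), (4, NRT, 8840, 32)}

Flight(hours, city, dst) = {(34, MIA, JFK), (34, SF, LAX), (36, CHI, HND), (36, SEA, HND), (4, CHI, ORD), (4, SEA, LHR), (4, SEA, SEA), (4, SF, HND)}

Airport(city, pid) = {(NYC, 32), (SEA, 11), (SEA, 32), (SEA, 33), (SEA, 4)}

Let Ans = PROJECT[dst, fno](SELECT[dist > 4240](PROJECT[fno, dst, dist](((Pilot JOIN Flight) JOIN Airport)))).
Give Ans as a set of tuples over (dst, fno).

Joining Pilot and Flight on hours yields {(34, CDG, 1850, 11, MIA, JFK), (34, CDG, 1850, 11, SF, LAX), (34, MIA, 9650, 17, MIA, JFK), (34, MIA, 9650, 17, SF, LAX), (36, BOS, 5240, 22, CHI, HND), (36, BOS, 5240, 22, SEA, HND), (36, BOS, 9500, 25, CHI, HND), (36, BOS, 9500, 25, SEA, HND), (36, CDG, 4240, 30, CHI, HND), (36, CDG, 4240, 30, SEA, HND), (36, JFK, 9030, 26, CHI, HND), (36, JFK, 9030, 26, SEA, HND), (36, MIA, 7370, 33, CHI, HND), (36, MIA, 7370, 33, SEA, HND), (4, NRT, 8840, 32, CHI, ORD), (4, NRT, 8840, 32, SEA, LHR), (4, NRT, 8840, 32, SEA, SEA), (4, NRT, 8840, 32, SF, HND)}.
Joining (Pilot JOIN Flight) and Airport on city yields {(36, BOS, 5240, 22, SEA, HND, 11), (36, BOS, 5240, 22, SEA, HND, 32), (36, BOS, 5240, 22, SEA, HND, 33), (36, BOS, 5240, 22, SEA, HND, 4), (36, BOS, 9500, 25, SEA, HND, 11), (36, BOS, 9500, 25, SEA, HND, 32), (36, BOS, 9500, 25, SEA, HND, 33), (36, BOS, 9500, 25, SEA, HND, 4), (36, CDG, 4240, 30, SEA, HND, 11), (36, CDG, 4240, 30, SEA, HND, 32), (36, CDG, 4240, 30, SEA, HND, 33), (36, CDG, 4240, 30, SEA, HND, 4), (36, JFK, 9030, 26, SEA, HND, 11), (36, JFK, 9030, 26, SEA, HND, 32), (36, JFK, 9030, 26, SEA, HND, 33), (36, JFK, 9030, 26, SEA, HND, 4), (36, MIA, 7370, 33, SEA, HND, 11), (36, MIA, 7370, 33, SEA, HND, 32), (36, MIA, 7370, 33, SEA, HND, 33), (36, MIA, 7370, 33, SEA, HND, 4), (4, NRT, 8840, 32, SEA, LHR, 11), (4, NRT, 8840, 32, SEA, LHR, 32), (4, NRT, 8840, 32, SEA, LHR, 33), (4, NRT, 8840, 32, SEA, LHR, 4), (4, NRT, 8840, 32, SEA, SEA, 11), (4, NRT, 8840, 32, SEA, SEA, 32), (4, NRT, 8840, 32, SEA, SEA, 33), (4, NRT, 8840, 32, SEA, SEA, 4)}.
π_{fno, dst, dist} gives {(22, HND, 5240), (25, HND, 9500), (26, HND, 9030), (30, HND, 4240), (32, LHR, 8840), (32, SEA, 8840), (33, HND, 7370)} (21 duplicate(s) eliminated).
Apply σ_{dist > 4240}; surviving tuples: {(22, HND, 5240), (25, HND, 9500), (26, HND, 9030), (32, LHR, 8840), (32, SEA, 8840), (33, HND, 7370)}
π_{dst, fno} gives {(HND, 22), (HND, 25), (HND, 26), (HND, 33), (LHR, 32), (SEA, 32)}.

{(HND, 22), (HND, 25), (HND, 26), (HND, 33), (LHR, 32), (SEA, 32)}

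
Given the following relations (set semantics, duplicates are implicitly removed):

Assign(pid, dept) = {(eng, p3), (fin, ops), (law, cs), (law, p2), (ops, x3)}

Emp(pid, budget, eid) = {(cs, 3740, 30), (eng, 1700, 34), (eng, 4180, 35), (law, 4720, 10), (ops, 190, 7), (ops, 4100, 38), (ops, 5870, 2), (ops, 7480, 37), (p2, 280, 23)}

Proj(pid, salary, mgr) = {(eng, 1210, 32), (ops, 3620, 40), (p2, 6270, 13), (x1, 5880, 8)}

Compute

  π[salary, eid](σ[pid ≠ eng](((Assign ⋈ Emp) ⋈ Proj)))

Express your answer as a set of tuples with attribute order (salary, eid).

Natural join on pid: {(eng, p3, 1700, 34), (eng, p3, 4180, 35), (law, cs, 4720, 10), (law, p2, 4720, 10), (ops, x3, 190, 7), (ops, x3, 4100, 38), (ops, x3, 5870, 2), (ops, x3, 7480, 37)}
Natural join on pid: {(eng, p3, 1700, 34, 1210, 32), (eng, p3, 4180, 35, 1210, 32), (ops, x3, 190, 7, 3620, 40), (ops, x3, 4100, 38, 3620, 40), (ops, x3, 5870, 2, 3620, 40), (ops, x3, 7480, 37, 3620, 40)}
Apply σ_{pid ≠ eng}; surviving tuples: {(ops, x3, 190, 7, 3620, 40), (ops, x3, 4100, 38, 3620, 40), (ops, x3, 5870, 2, 3620, 40), (ops, x3, 7480, 37, 3620, 40)}
π_{salary, eid} gives {(3620, 2), (3620, 37), (3620, 38), (3620, 7)}.

{(3620, 2), (3620, 37), (3620, 38), (3620, 7)}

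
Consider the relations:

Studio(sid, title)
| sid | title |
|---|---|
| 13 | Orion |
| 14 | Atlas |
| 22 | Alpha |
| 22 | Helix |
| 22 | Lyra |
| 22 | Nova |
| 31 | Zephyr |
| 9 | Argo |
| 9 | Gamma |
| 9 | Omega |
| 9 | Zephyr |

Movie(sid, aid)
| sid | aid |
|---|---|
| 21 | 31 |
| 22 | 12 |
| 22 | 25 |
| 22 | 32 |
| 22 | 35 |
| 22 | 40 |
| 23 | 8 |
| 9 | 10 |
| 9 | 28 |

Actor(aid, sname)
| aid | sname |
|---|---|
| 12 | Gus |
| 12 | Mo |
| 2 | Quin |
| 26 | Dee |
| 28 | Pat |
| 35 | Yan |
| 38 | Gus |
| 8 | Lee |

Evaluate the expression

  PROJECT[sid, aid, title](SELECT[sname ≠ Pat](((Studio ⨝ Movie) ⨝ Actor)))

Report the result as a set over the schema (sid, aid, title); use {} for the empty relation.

Studio ⋈ Movie (natural join on sid): {(22, Alpha, 12), (22, Alpha, 25), (22, Alpha, 32), (22, Alpha, 35), (22, Alpha, 40), (22, Helix, 12), (22, Helix, 25), (22, Helix, 32), (22, Helix, 35), (22, Helix, 40), (22, Lyra, 12), (22, Lyra, 25), (22, Lyra, 32), (22, Lyra, 35), (22, Lyra, 40), (22, Nova, 12), (22, Nova, 25), (22, Nova, 32), (22, Nova, 35), (22, Nova, 40), (9, Argo, 10), (9, Argo, 28), (9, Gamma, 10), (9, Gamma, 28), (9, Omega, 10), (9, Omega, 28), (9, Zephyr, 10), (9, Zephyr, 28)}
(Studio ⨝ Movie) ⋈ Actor (natural join on aid): {(22, Alpha, 12, Gus), (22, Alpha, 12, Mo), (22, Alpha, 35, Yan), (22, Helix, 12, Gus), (22, Helix, 12, Mo), (22, Helix, 35, Yan), (22, Lyra, 12, Gus), (22, Lyra, 12, Mo), (22, Lyra, 35, Yan), (22, Nova, 12, Gus), (22, Nova, 12, Mo), (22, Nova, 35, Yan), (9, Argo, 28, Pat), (9, Gamma, 28, Pat), (9, Omega, 28, Pat), (9, Zephyr, 28, Pat)}
Selection sname ≠ Pat: {(22, Alpha, 12, Gus), (22, Alpha, 12, Mo), (22, Alpha, 35, Yan), (22, Helix, 12, Gus), (22, Helix, 12, Mo), (22, Helix, 35, Yan), (22, Lyra, 12, Gus), (22, Lyra, 12, Mo), (22, Lyra, 35, Yan), (22, Nova, 12, Gus), (22, Nova, 12, Mo), (22, Nova, 35, Yan)}
π_{sid, aid, title} gives {(22, 12, Alpha), (22, 12, Helix), (22, 12, Lyra), (22, 12, Nova), (22, 35, Alpha), (22, 35, Helix), (22, 35, Lyra), (22, 35, Nova)} (4 duplicate(s) eliminated).

{(22, 12, Alpha), (22, 12, Helix), (22, 12, Lyra), (22, 12, Nova), (22, 35, Alpha), (22, 35, Helix), (22, 35, Lyra), (22, 35, Nova)}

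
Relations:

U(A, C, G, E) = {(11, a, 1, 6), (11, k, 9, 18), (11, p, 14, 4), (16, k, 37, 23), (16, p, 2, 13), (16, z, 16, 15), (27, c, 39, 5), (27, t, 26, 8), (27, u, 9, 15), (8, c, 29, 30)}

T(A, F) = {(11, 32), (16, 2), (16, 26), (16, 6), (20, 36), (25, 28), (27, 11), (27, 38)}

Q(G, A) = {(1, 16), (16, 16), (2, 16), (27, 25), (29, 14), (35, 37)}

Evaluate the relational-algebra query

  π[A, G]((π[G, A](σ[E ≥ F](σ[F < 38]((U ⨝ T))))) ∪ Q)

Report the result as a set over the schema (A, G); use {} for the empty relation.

Joining U and T on A yields {(11, a, 1, 6, 32), (11, k, 9, 18, 32), (11, p, 14, 4, 32), (16, k, 37, 23, 2), (16, k, 37, 23, 26), (16, k, 37, 23, 6), (16, p, 2, 13, 2), (16, p, 2, 13, 26), (16, p, 2, 13, 6), (16, z, 16, 15, 2), (16, z, 16, 15, 26), (16, z, 16, 15, 6), (27, c, 39, 5, 11), (27, c, 39, 5, 38), (27, t, 26, 8, 11), (27, t, 26, 8, 38), (27, u, 9, 15, 11), (27, u, 9, 15, 38)}.
Selection F < 38: {(11, a, 1, 6, 32), (11, k, 9, 18, 32), (11, p, 14, 4, 32), (16, k, 37, 23, 2), (16, k, 37, 23, 26), (16, k, 37, 23, 6), (16, p, 2, 13, 2), (16, p, 2, 13, 26), (16, p, 2, 13, 6), (16, z, 16, 15, 2), (16, z, 16, 15, 26), (16, z, 16, 15, 6), (27, c, 39, 5, 11), (27, t, 26, 8, 11), (27, u, 9, 15, 11)}
Selection E ≥ F: {(16, k, 37, 23, 2), (16, k, 37, 23, 6), (16, p, 2, 13, 2), (16, p, 2, 13, 6), (16, z, 16, 15, 2), (16, z, 16, 15, 6), (27, u, 9, 15, 11)}
π[G, A]: project onto (G, A) (3 duplicate(s) eliminated) → {(16, 16), (2, 16), (37, 16), (9, 27)}
Taking the union: {(1, 16), (16, 16), (2, 16), (27, 25), (29, 14), (35, 37), (37, 16), (9, 27)}
π[A, G]: project onto (A, G) → {(14, 29), (16, 1), (16, 16), (16, 2), (16, 37), (25, 27), (27, 9), (37, 35)}

{(14, 29), (16, 1), (16, 16), (16, 2), (16, 37), (25, 27), (27, 9), (37, 35)}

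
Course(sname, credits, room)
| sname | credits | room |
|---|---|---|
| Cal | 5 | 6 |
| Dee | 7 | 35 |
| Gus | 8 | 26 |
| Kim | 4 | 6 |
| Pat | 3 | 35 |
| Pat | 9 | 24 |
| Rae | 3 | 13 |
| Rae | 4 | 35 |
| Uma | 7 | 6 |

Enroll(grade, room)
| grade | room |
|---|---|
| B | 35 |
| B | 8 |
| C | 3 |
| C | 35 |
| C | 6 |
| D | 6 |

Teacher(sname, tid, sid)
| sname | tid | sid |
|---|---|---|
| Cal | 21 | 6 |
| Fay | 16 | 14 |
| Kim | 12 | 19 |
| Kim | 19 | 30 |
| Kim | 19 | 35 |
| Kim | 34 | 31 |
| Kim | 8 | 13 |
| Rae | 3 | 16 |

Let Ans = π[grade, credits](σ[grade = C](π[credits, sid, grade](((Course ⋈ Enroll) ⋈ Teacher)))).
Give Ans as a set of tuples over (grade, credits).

Natural join on room: {(Cal, 5, 6, C), (Cal, 5, 6, D), (Dee, 7, 35, B), (Dee, 7, 35, C), (Kim, 4, 6, C), (Kim, 4, 6, D), (Pat, 3, 35, B), (Pat, 3, 35, C), (Rae, 4, 35, B), (Rae, 4, 35, C), (Uma, 7, 6, C), (Uma, 7, 6, D)}
Natural join on sname: {(Cal, 5, 6, C, 21, 6), (Cal, 5, 6, D, 21, 6), (Kim, 4, 6, C, 12, 19), (Kim, 4, 6, C, 19, 30), (Kim, 4, 6, C, 19, 35), (Kim, 4, 6, C, 34, 31), (Kim, 4, 6, C, 8, 13), (Kim, 4, 6, D, 12, 19), (Kim, 4, 6, D, 19, 30), (Kim, 4, 6, D, 19, 35), (Kim, 4, 6, D, 34, 31), (Kim, 4, 6, D, 8, 13), (Rae, 4, 35, B, 3, 16), (Rae, 4, 35, C, 3, 16)}
π[credits, sid, grade]: project onto (credits, sid, grade) → {(4, 13, C), (4, 13, D), (4, 16, B), (4, 16, C), (4, 19, C), (4, 19, D), (4, 30, C), (4, 30, D), (4, 31, C), (4, 31, D), (4, 35, C), (4, 35, D), (5, 6, C), (5, 6, D)}
Filtering on grade = C leaves {(4, 13, C), (4, 16, C), (4, 19, C), (4, 30, C), (4, 31, C), (4, 35, C), (5, 6, C)}.
π[grade, credits]: project onto (grade, credits) (5 duplicate(s) eliminated) → {(C, 4), (C, 5)}

{(C, 4), (C, 5)}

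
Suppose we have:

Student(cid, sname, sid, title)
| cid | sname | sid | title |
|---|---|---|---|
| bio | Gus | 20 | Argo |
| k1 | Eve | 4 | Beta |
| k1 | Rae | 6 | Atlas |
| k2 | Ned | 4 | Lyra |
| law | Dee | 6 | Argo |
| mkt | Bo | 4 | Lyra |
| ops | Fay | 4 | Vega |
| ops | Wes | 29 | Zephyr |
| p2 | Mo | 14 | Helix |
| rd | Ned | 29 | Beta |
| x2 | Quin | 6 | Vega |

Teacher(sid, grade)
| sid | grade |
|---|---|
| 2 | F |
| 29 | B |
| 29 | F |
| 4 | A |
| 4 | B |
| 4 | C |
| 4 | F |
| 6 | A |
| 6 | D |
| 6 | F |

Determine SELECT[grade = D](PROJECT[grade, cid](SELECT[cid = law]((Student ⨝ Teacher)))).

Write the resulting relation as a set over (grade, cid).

{(D, law)}

Natural join on sid: {(k1, Eve, 4, Beta, A), (k1, Eve, 4, Beta, B), (k1, Eve, 4, Beta, C), (k1, Eve, 4, Beta, F), (k1, Rae, 6, Atlas, A), (k1, Rae, 6, Atlas, D), (k1, Rae, 6, Atlas, F), (k2, Ned, 4, Lyra, A), (k2, Ned, 4, Lyra, B), (k2, Ned, 4, Lyra, C), (k2, Ned, 4, Lyra, F), (law, Dee, 6, Argo, A), (law, Dee, 6, Argo, D), (law, Dee, 6, Argo, F), (mkt, Bo, 4, Lyra, A), (mkt, Bo, 4, Lyra, B), (mkt, Bo, 4, Lyra, C), (mkt, Bo, 4, Lyra, F), (ops, Fay, 4, Vega, A), (ops, Fay, 4, Vega, B), (ops, Fay, 4, Vega, C), (ops, Fay, 4, Vega, F), (ops, Wes, 29, Zephyr, B), (ops, Wes, 29, Zephyr, F), (rd, Ned, 29, Beta, B), (rd, Ned, 29, Beta, F), (x2, Quin, 6, Vega, A), (x2, Quin, 6, Vega, D), (x2, Quin, 6, Vega, F)}
Filtering on cid = law leaves {(law, Dee, 6, Argo, A), (law, Dee, 6, Argo, D), (law, Dee, 6, Argo, F)}.
Projecting to grade, cid: {(A, law), (D, law), (F, law)}
Filtering on grade = D leaves {(D, law)}.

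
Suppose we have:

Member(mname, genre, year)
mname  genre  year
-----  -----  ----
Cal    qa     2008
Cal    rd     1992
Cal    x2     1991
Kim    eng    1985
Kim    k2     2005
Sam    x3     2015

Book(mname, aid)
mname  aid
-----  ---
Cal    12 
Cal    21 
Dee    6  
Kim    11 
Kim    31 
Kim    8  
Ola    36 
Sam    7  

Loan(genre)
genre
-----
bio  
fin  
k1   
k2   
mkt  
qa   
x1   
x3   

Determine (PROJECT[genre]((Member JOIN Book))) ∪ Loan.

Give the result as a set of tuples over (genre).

Member ⋈ Book (natural join on mname): {(Cal, qa, 2008, 12), (Cal, qa, 2008, 21), (Cal, rd, 1992, 12), (Cal, rd, 1992, 21), (Cal, x2, 1991, 12), (Cal, x2, 1991, 21), (Kim, eng, 1985, 11), (Kim, eng, 1985, 31), (Kim, eng, 1985, 8), (Kim, k2, 2005, 11), (Kim, k2, 2005, 31), (Kim, k2, 2005, 8), (Sam, x3, 2015, 7)}
Keep only column(s) genre (7 duplicate(s) eliminated): {eng, k2, qa, rd, x2, x3}
Union: {eng, k2, qa, rd, x2, x3} with {bio, fin, k1, k2, mkt, qa, x1, x3} → {bio, eng, fin, k1, k2, mkt, qa, rd, x1, x2, x3}

{bio, eng, fin, k1, k2, mkt, qa, rd, x1, x2, x3}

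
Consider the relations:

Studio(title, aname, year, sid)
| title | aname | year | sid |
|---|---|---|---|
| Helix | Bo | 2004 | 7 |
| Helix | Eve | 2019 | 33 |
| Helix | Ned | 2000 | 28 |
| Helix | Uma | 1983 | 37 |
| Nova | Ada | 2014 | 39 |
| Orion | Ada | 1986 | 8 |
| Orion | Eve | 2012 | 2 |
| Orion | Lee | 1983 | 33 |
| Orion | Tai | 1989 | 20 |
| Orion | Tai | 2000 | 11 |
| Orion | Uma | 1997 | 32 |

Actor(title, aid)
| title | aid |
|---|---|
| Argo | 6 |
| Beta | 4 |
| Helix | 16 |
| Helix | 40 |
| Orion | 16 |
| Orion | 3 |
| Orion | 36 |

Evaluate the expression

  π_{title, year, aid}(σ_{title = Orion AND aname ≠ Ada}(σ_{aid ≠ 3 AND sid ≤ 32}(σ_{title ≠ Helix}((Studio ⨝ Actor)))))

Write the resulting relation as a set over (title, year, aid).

Joining Studio and Actor on title yields {(Helix, Bo, 2004, 7, 16), (Helix, Bo, 2004, 7, 40), (Helix, Eve, 2019, 33, 16), (Helix, Eve, 2019, 33, 40), (Helix, Ned, 2000, 28, 16), (Helix, Ned, 2000, 28, 40), (Helix, Uma, 1983, 37, 16), (Helix, Uma, 1983, 37, 40), (Orion, Ada, 1986, 8, 16), (Orion, Ada, 1986, 8, 3), (Orion, Ada, 1986, 8, 36), (Orion, Eve, 2012, 2, 16), (Orion, Eve, 2012, 2, 3), (Orion, Eve, 2012, 2, 36), (Orion, Lee, 1983, 33, 16), (Orion, Lee, 1983, 33, 3), (Orion, Lee, 1983, 33, 36), (Orion, Tai, 1989, 20, 16), (Orion, Tai, 1989, 20, 3), (Orion, Tai, 1989, 20, 36), (Orion, Tai, 2000, 11, 16), (Orion, Tai, 2000, 11, 3), (Orion, Tai, 2000, 11, 36), (Orion, Uma, 1997, 32, 16), (Orion, Uma, 1997, 32, 3), (Orion, Uma, 1997, 32, 36)}.
σ[title ≠ Helix]: keep tuples satisfying title ≠ Helix → {(Orion, Ada, 1986, 8, 16), (Orion, Ada, 1986, 8, 3), (Orion, Ada, 1986, 8, 36), (Orion, Eve, 2012, 2, 16), (Orion, Eve, 2012, 2, 3), (Orion, Eve, 2012, 2, 36), (Orion, Lee, 1983, 33, 16), (Orion, Lee, 1983, 33, 3), (Orion, Lee, 1983, 33, 36), (Orion, Tai, 1989, 20, 16), (Orion, Tai, 1989, 20, 3), (Orion, Tai, 1989, 20, 36), (Orion, Tai, 2000, 11, 16), (Orion, Tai, 2000, 11, 3), (Orion, Tai, 2000, 11, 36), (Orion, Uma, 1997, 32, 16), (Orion, Uma, 1997, 32, 3), (Orion, Uma, 1997, 32, 36)}
σ[aid ≠ 3 AND sid ≤ 32]: keep tuples satisfying aid ≠ 3 AND sid ≤ 32 → {(Orion, Ada, 1986, 8, 16), (Orion, Ada, 1986, 8, 36), (Orion, Eve, 2012, 2, 16), (Orion, Eve, 2012, 2, 36), (Orion, Tai, 1989, 20, 16), (Orion, Tai, 1989, 20, 36), (Orion, Tai, 2000, 11, 16), (Orion, Tai, 2000, 11, 36), (Orion, Uma, 1997, 32, 16), (Orion, Uma, 1997, 32, 36)}
σ[title = Orion AND aname ≠ Ada]: keep tuples satisfying title = Orion AND aname ≠ Ada → {(Orion, Eve, 2012, 2, 16), (Orion, Eve, 2012, 2, 36), (Orion, Tai, 1989, 20, 16), (Orion, Tai, 1989, 20, 36), (Orion, Tai, 2000, 11, 16), (Orion, Tai, 2000, 11, 36), (Orion, Uma, 1997, 32, 16), (Orion, Uma, 1997, 32, 36)}
Keep only column(s) title, year, aid: {(Orion, 1989, 16), (Orion, 1989, 36), (Orion, 1997, 16), (Orion, 1997, 36), (Orion, 2000, 16), (Orion, 2000, 36), (Orion, 2012, 16), (Orion, 2012, 36)}

{(Orion, 1989, 16), (Orion, 1989, 36), (Orion, 1997, 16), (Orion, 1997, 36), (Orion, 2000, 16), (Orion, 2000, 36), (Orion, 2012, 16), (Orion, 2012, 36)}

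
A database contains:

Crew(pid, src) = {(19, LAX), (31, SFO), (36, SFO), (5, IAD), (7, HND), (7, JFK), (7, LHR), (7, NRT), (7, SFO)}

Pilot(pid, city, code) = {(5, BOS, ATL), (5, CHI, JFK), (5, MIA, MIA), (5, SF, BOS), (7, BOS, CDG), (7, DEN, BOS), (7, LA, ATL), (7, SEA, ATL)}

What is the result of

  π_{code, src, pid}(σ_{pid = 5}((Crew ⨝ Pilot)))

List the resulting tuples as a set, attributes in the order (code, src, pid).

Joining Crew and Pilot on pid yields {(5, IAD, BOS, ATL), (5, IAD, CHI, JFK), (5, IAD, MIA, MIA), (5, IAD, SF, BOS), (7, HND, BOS, CDG), (7, HND, DEN, BOS), (7, HND, LA, ATL), (7, HND, SEA, ATL), (7, JFK, BOS, CDG), (7, JFK, DEN, BOS), (7, JFK, LA, ATL), (7, JFK, SEA, ATL), (7, LHR, BOS, CDG), (7, LHR, DEN, BOS), (7, LHR, LA, ATL), (7, LHR, SEA, ATL), (7, NRT, BOS, CDG), (7, NRT, DEN, BOS), (7, NRT, LA, ATL), (7, NRT, SEA, ATL), (7, SFO, BOS, CDG), (7, SFO, DEN, BOS), (7, SFO, LA, ATL), (7, SFO, SEA, ATL)}.
σ[pid = 5]: keep tuples satisfying pid = 5 → {(5, IAD, BOS, ATL), (5, IAD, CHI, JFK), (5, IAD, MIA, MIA), (5, IAD, SF, BOS)}
Keep only column(s) code, src, pid: {(ATL, IAD, 5), (BOS, IAD, 5), (JFK, IAD, 5), (MIA, IAD, 5)}

{(ATL, IAD, 5), (BOS, IAD, 5), (JFK, IAD, 5), (MIA, IAD, 5)}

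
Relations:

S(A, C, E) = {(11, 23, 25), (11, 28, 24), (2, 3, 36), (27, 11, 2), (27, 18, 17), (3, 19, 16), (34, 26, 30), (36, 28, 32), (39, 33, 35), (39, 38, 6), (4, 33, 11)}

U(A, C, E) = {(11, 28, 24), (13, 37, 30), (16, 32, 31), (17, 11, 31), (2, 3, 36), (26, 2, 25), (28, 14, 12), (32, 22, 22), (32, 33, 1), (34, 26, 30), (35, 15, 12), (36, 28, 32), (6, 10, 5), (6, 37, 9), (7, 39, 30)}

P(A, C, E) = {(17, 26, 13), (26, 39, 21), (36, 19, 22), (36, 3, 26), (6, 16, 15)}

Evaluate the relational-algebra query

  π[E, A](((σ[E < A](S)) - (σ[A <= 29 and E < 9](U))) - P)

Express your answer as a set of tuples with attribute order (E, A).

{(17, 27), (2, 27), (30, 34), (32, 36), (35, 39), (6, 39)}

Apply σ_{E < A}; surviving tuples: {(27, 11, 2), (27, 18, 17), (34, 26, 30), (36, 28, 32), (39, 33, 35), (39, 38, 6)}
Apply σ_{A <= 29 and E < 9}; surviving tuples: {(6, 10, 5)}
Taking the difference: {(27, 11, 2), (27, 18, 17), (34, 26, 30), (36, 28, 32), (39, 33, 35), (39, 38, 6)}
Taking the difference: {(27, 11, 2), (27, 18, 17), (34, 26, 30), (36, 28, 32), (39, 33, 35), (39, 38, 6)}
π_{E, A} gives {(17, 27), (2, 27), (30, 34), (32, 36), (35, 39), (6, 39)}.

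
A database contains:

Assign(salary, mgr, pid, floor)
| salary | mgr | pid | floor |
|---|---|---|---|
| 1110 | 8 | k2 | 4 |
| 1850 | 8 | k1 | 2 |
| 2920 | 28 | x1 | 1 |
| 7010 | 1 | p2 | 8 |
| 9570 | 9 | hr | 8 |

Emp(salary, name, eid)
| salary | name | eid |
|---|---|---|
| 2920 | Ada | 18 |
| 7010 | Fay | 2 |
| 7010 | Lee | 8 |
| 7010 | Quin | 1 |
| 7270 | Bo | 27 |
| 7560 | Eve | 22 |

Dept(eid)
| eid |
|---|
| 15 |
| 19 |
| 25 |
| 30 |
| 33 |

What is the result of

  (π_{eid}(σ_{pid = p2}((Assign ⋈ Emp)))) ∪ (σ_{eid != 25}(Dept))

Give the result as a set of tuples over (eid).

{1, 15, 19, 2, 30, 33, 8}

Joining Assign and Emp on salary yields {(2920, 28, x1, 1, Ada, 18), (7010, 1, p2, 8, Fay, 2), (7010, 1, p2, 8, Lee, 8), (7010, 1, p2, 8, Quin, 1)}.
Apply σ_{pid = p2}; surviving tuples: {(7010, 1, p2, 8, Fay, 2), (7010, 1, p2, 8, Lee, 8), (7010, 1, p2, 8, Quin, 1)}
π_{eid} gives {1, 2, 8}.
Apply σ_{eid != 25}; surviving tuples: {15, 19, 30, 33}
Union: {1, 2, 8} with {15, 19, 30, 33} → {1, 15, 19, 2, 30, 33, 8}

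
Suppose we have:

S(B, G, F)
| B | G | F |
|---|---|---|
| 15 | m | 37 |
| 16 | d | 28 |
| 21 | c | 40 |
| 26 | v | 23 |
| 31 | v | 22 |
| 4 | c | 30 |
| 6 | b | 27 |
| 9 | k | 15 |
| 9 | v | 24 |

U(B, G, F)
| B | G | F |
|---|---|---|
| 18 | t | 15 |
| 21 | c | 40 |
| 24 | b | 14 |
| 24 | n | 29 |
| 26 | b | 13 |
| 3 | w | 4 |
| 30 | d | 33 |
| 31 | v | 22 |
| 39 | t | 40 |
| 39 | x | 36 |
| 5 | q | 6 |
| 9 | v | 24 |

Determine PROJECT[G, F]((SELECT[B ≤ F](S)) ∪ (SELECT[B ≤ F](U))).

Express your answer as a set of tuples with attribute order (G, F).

Filtering on B ≤ F leaves {(15, m, 37), (16, d, 28), (21, c, 40), (4, c, 30), (6, b, 27), (9, k, 15), (9, v, 24)}.
Filtering on B ≤ F leaves {(21, c, 40), (24, n, 29), (3, w, 4), (30, d, 33), (39, t, 40), (5, q, 6), (9, v, 24)}.
Set union of the two operands is {(15, m, 37), (16, d, 28), (21, c, 40), (24, n, 29), (3, w, 4), (30, d, 33), (39, t, 40), (4, c, 30), (5, q, 6), (6, b, 27), (9, k, 15), (9, v, 24)}.
π_{G, F} gives {(b, 27), (c, 30), (c, 40), (d, 28), (d, 33), (k, 15), (m, 37), (n, 29), (q, 6), (t, 40), (v, 24), (w, 4)}.

{(b, 27), (c, 30), (c, 40), (d, 28), (d, 33), (k, 15), (m, 37), (n, 29), (q, 6), (t, 40), (v, 24), (w, 4)}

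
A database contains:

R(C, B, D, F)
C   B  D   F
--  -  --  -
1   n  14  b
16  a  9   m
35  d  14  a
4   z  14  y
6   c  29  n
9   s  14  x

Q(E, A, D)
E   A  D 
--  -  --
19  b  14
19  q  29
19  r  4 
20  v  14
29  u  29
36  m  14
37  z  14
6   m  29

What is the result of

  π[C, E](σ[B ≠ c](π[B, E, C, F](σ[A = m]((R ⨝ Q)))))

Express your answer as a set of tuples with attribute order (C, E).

Joining R and Q on D yields {(1, n, 14, b, 19, b), (1, n, 14, b, 20, v), (1, n, 14, b, 36, m), (1, n, 14, b, 37, z), (35, d, 14, a, 19, b), (35, d, 14, a, 20, v), (35, d, 14, a, 36, m), (35, d, 14, a, 37, z), (4, z, 14, y, 19, b), (4, z, 14, y, 20, v), (4, z, 14, y, 36, m), (4, z, 14, y, 37, z), (6, c, 29, n, 19, q), (6, c, 29, n, 29, u), (6, c, 29, n, 6, m), (9, s, 14, x, 19, b), (9, s, 14, x, 20, v), (9, s, 14, x, 36, m), (9, s, 14, x, 37, z)}.
σ[A = m]: keep tuples satisfying A = m → {(1, n, 14, b, 36, m), (35, d, 14, a, 36, m), (4, z, 14, y, 36, m), (6, c, 29, n, 6, m), (9, s, 14, x, 36, m)}
π[B, E, C, F]: project onto (B, E, C, F) → {(c, 6, 6, n), (d, 36, 35, a), (n, 36, 1, b), (s, 36, 9, x), (z, 36, 4, y)}
σ[B ≠ c]: keep tuples satisfying B ≠ c → {(d, 36, 35, a), (n, 36, 1, b), (s, 36, 9, x), (z, 36, 4, y)}
π[C, E]: project onto (C, E) → {(1, 36), (35, 36), (4, 36), (9, 36)}

{(1, 36), (35, 36), (4, 36), (9, 36)}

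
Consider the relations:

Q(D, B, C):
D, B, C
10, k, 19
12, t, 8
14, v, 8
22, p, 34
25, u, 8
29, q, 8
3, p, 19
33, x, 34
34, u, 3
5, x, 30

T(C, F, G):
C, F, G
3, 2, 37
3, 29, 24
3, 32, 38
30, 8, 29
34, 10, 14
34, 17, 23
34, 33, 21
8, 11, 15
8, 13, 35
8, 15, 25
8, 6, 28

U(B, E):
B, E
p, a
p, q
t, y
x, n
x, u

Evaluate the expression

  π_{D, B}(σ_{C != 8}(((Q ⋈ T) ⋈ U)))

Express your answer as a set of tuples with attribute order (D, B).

Natural join on C: {(12, t, 8, 11, 15), (12, t, 8, 13, 35), (12, t, 8, 15, 25), (12, t, 8, 6, 28), (14, v, 8, 11, 15), (14, v, 8, 13, 35), (14, v, 8, 15, 25), (14, v, 8, 6, 28), (22, p, 34, 10, 14), (22, p, 34, 17, 23), (22, p, 34, 33, 21), (25, u, 8, 11, 15), (25, u, 8, 13, 35), (25, u, 8, 15, 25), (25, u, 8, 6, 28), (29, q, 8, 11, 15), (29, q, 8, 13, 35), (29, q, 8, 15, 25), (29, q, 8, 6, 28), (33, x, 34, 10, 14), (33, x, 34, 17, 23), (33, x, 34, 33, 21), (34, u, 3, 2, 37), (34, u, 3, 29, 24), (34, u, 3, 32, 38), (5, x, 30, 8, 29)}
Natural join on B: {(12, t, 8, 11, 15, y), (12, t, 8, 13, 35, y), (12, t, 8, 15, 25, y), (12, t, 8, 6, 28, y), (22, p, 34, 10, 14, a), (22, p, 34, 10, 14, q), (22, p, 34, 17, 23, a), (22, p, 34, 17, 23, q), (22, p, 34, 33, 21, a), (22, p, 34, 33, 21, q), (33, x, 34, 10, 14, n), (33, x, 34, 10, 14, u), (33, x, 34, 17, 23, n), (33, x, 34, 17, 23, u), (33, x, 34, 33, 21, n), (33, x, 34, 33, 21, u), (5, x, 30, 8, 29, n), (5, x, 30, 8, 29, u)}
Apply σ_{C != 8}; surviving tuples: {(22, p, 34, 10, 14, a), (22, p, 34, 10, 14, q), (22, p, 34, 17, 23, a), (22, p, 34, 17, 23, q), (22, p, 34, 33, 21, a), (22, p, 34, 33, 21, q), (33, x, 34, 10, 14, n), (33, x, 34, 10, 14, u), (33, x, 34, 17, 23, n), (33, x, 34, 17, 23, u), (33, x, 34, 33, 21, n), (33, x, 34, 33, 21, u), (5, x, 30, 8, 29, n), (5, x, 30, 8, 29, u)}
π_{D, B} gives {(22, p), (33, x), (5, x)} (11 duplicate(s) eliminated).

{(22, p), (33, x), (5, x)}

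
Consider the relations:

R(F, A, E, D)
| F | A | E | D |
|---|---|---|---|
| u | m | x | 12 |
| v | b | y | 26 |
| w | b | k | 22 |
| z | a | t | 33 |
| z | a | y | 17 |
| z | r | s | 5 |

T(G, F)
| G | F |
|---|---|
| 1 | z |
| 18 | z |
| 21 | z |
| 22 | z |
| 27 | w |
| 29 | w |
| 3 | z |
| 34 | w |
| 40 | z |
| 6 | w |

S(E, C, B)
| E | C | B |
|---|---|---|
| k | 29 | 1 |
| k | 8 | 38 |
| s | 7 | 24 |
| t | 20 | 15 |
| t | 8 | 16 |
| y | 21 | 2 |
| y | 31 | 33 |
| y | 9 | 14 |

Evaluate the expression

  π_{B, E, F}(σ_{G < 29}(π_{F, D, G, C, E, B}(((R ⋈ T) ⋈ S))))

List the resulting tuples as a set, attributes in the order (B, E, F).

Natural join on F: {(w, b, k, 22, 27), (w, b, k, 22, 29), (w, b, k, 22, 34), (w, b, k, 22, 6), (z, a, t, 33, 1), (z, a, t, 33, 18), (z, a, t, 33, 21), (z, a, t, 33, 22), (z, a, t, 33, 3), (z, a, t, 33, 40), (z, a, y, 17, 1), (z, a, y, 17, 18), (z, a, y, 17, 21), (z, a, y, 17, 22), (z, a, y, 17, 3), (z, a, y, 17, 40), (z, r, s, 5, 1), (z, r, s, 5, 18), (z, r, s, 5, 21), (z, r, s, 5, 22), (z, r, s, 5, 3), (z, r, s, 5, 40)}
Natural join on E: {(w, b, k, 22, 27, 29, 1), (w, b, k, 22, 27, 8, 38), (w, b, k, 22, 29, 29, 1), (w, b, k, 22, 29, 8, 38), (w, b, k, 22, 34, 29, 1), (w, b, k, 22, 34, 8, 38), (w, b, k, 22, 6, 29, 1), (w, b, k, 22, 6, 8, 38), (z, a, t, 33, 1, 20, 15), (z, a, t, 33, 1, 8, 16), (z, a, t, 33, 18, 20, 15), (z, a, t, 33, 18, 8, 16), (z, a, t, 33, 21, 20, 15), (z, a, t, 33, 21, 8, 16), (z, a, t, 33, 22, 20, 15), (z, a, t, 33, 22, 8, 16), (z, a, t, 33, 3, 20, 15), (z, a, t, 33, 3, 8, 16), (z, a, t, 33, 40, 20, 15), (z, a, t, 33, 40, 8, 16), (z, a, y, 17, 1, 21, 2), (z, a, y, 17, 1, 31, 33), (z, a, y, 17, 1, 9, 14), (z, a, y, 17, 18, 21, 2), (z, a, y, 17, 18, 31, 33), (z, a, y, 17, 18, 9, 14), (z, a, y, 17, 21, 21, 2), (z, a, y, 17, 21, 31, 33), (z, a, y, 17, 21, 9, 14), (z, a, y, 17, 22, 21, 2), (z, a, y, 17, 22, 31, 33), (z, a, y, 17, 22, 9, 14), (z, a, y, 17, 3, 21, 2), (z, a, y, 17, 3, 31, 33), (z, a, y, 17, 3, 9, 14), (z, a, y, 17, 40, 21, 2), (z, a, y, 17, 40, 31, 33), (z, a, y, 17, 40, 9, 14), (z, r, s, 5, 1, 7, 24), (z, r, s, 5, 18, 7, 24), (z, r, s, 5, 21, 7, 24), (z, r, s, 5, 22, 7, 24), (z, r, s, 5, 3, 7, 24), (z, r, s, 5, 40, 7, 24)}
π[F, D, G, C, E, B]: project onto (F, D, G, C, E, B) → {(w, 22, 27, 29, k, 1), (w, 22, 27, 8, k, 38), (w, 22, 29, 29, k, 1), (w, 22, 29, 8, k, 38), (w, 22, 34, 29, k, 1), (w, 22, 34, 8, k, 38), (w, 22, 6, 29, k, 1), (w, 22, 6, 8, k, 38), (z, 17, 1, 21, y, 2), (z, 17, 1, 31, y, 33), (z, 17, 1, 9, y, 14), (z, 17, 18, 21, y, 2), (z, 17, 18, 31, y, 33), (z, 17, 18, 9, y, 14), (z, 17, 21, 21, y, 2), (z, 17, 21, 31, y, 33), (z, 17, 21, 9, y, 14), (z, 17, 22, 21, y, 2), (z, 17, 22, 31, y, 33), (z, 17, 22, 9, y, 14), (z, 17, 3, 21, y, 2), (z, 17, 3, 31, y, 33), (z, 17, 3, 9, y, 14), (z, 17, 40, 21, y, 2), (z, 17, 40, 31, y, 33), (z, 17, 40, 9, y, 14), (z, 33, 1, 20, t, 15), (z, 33, 1, 8, t, 16), (z, 33, 18, 20, t, 15), (z, 33, 18, 8, t, 16), (z, 33, 21, 20, t, 15), (z, 33, 21, 8, t, 16), (z, 33, 22, 20, t, 15), (z, 33, 22, 8, t, 16), (z, 33, 3, 20, t, 15), (z, 33, 3, 8, t, 16), (z, 33, 40, 20, t, 15), (z, 33, 40, 8, t, 16), (z, 5, 1, 7, s, 24), (z, 5, 18, 7, s, 24), (z, 5, 21, 7, s, 24), (z, 5, 22, 7, s, 24), (z, 5, 3, 7, s, 24), (z, 5, 40, 7, s, 24)}
Apply σ_{G < 29}; surviving tuples: {(w, 22, 27, 29, k, 1), (w, 22, 27, 8, k, 38), (w, 22, 6, 29, k, 1), (w, 22, 6, 8, k, 38), (z, 17, 1, 21, y, 2), (z, 17, 1, 31, y, 33), (z, 17, 1, 9, y, 14), (z, 17, 18, 21, y, 2), (z, 17, 18, 31, y, 33), (z, 17, 18, 9, y, 14), (z, 17, 21, 21, y, 2), (z, 17, 21, 31, y, 33), (z, 17, 21, 9, y, 14), (z, 17, 22, 21, y, 2), (z, 17, 22, 31, y, 33), (z, 17, 22, 9, y, 14), (z, 17, 3, 21, y, 2), (z, 17, 3, 31, y, 33), (z, 17, 3, 9, y, 14), (z, 33, 1, 20, t, 15), (z, 33, 1, 8, t, 16), (z, 33, 18, 20, t, 15), (z, 33, 18, 8, t, 16), (z, 33, 21, 20, t, 15), (z, 33, 21, 8, t, 16), (z, 33, 22, 20, t, 15), (z, 33, 22, 8, t, 16), (z, 33, 3, 20, t, 15), (z, 33, 3, 8, t, 16), (z, 5, 1, 7, s, 24), (z, 5, 18, 7, s, 24), (z, 5, 21, 7, s, 24), (z, 5, 22, 7, s, 24), (z, 5, 3, 7, s, 24)}
π[B, E, F]: project onto (B, E, F) (26 duplicate(s) eliminated) → {(1, k, w), (14, y, z), (15, t, z), (16, t, z), (2, y, z), (24, s, z), (33, y, z), (38, k, w)}

{(1, k, w), (14, y, z), (15, t, z), (16, t, z), (2, y, z), (24, s, z), (33, y, z), (38, k, w)}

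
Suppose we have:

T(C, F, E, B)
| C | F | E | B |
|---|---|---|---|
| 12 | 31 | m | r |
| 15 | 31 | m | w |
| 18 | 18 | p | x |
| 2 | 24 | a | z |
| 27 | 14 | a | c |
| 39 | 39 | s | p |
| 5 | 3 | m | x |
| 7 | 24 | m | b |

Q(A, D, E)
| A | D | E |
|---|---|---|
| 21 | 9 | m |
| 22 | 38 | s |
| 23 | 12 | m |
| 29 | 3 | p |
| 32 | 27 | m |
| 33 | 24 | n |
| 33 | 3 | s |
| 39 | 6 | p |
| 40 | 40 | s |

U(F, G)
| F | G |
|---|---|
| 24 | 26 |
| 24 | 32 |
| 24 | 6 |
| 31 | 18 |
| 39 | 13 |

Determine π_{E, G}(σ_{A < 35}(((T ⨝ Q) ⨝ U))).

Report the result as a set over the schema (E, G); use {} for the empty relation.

{(m, 18), (m, 26), (m, 32), (m, 6), (s, 13)}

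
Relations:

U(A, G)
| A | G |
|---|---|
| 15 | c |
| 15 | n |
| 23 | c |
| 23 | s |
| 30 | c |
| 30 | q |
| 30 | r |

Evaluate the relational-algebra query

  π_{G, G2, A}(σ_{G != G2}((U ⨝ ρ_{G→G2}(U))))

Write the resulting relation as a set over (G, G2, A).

ρ[G→G2]: schema becomes (A, G2); tuples unchanged.
Natural join on A: {(15, c, c), (15, c, n), (15, n, c), (15, n, n), (23, c, c), (23, c, s), (23, s, c), (23, s, s), (30, c, c), (30, c, q), (30, c, r), (30, q, c), (30, q, q), (30, q, r), (30, r, c), (30, r, q), (30, r, r)}
Selection G != G2: {(15, c, n), (15, n, c), (23, c, s), (23, s, c), (30, c, q), (30, c, r), (30, q, c), (30, q, r), (30, r, c), (30, r, q)}
Projecting to G, G2, A: {(c, n, 15), (c, q, 30), (c, r, 30), (c, s, 23), (n, c, 15), (q, c, 30), (q, r, 30), (r, c, 30), (r, q, 30), (s, c, 23)}

{(c, n, 15), (c, q, 30), (c, r, 30), (c, s, 23), (n, c, 15), (q, c, 30), (q, r, 30), (r, c, 30), (r, q, 30), (s, c, 23)}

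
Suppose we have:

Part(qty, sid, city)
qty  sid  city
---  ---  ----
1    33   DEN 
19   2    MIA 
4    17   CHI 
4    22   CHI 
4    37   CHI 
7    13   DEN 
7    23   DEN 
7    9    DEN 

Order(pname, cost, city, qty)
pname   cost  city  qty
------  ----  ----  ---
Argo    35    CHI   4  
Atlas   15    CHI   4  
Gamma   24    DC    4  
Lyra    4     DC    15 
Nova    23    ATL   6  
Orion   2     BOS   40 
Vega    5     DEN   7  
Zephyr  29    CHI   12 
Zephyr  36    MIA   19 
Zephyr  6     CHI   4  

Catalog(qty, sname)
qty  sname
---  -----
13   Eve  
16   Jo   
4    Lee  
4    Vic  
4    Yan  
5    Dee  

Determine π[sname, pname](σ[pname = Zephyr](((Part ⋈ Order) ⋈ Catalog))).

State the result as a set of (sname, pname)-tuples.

Part ⋈ Order (natural join on qty, city): {(19, 2, MIA, Zephyr, 36), (4, 17, CHI, Argo, 35), (4, 17, CHI, Atlas, 15), (4, 17, CHI, Zephyr, 6), (4, 22, CHI, Argo, 35), (4, 22, CHI, Atlas, 15), (4, 22, CHI, Zephyr, 6), (4, 37, CHI, Argo, 35), (4, 37, CHI, Atlas, 15), (4, 37, CHI, Zephyr, 6), (7, 13, DEN, Vega, 5), (7, 23, DEN, Vega, 5), (7, 9, DEN, Vega, 5)}
(Part ⋈ Order) ⋈ Catalog (natural join on qty): {(4, 17, CHI, Argo, 35, Lee), (4, 17, CHI, Argo, 35, Vic), (4, 17, CHI, Argo, 35, Yan), (4, 17, CHI, Atlas, 15, Lee), (4, 17, CHI, Atlas, 15, Vic), (4, 17, CHI, Atlas, 15, Yan), (4, 17, CHI, Zephyr, 6, Lee), (4, 17, CHI, Zephyr, 6, Vic), (4, 17, CHI, Zephyr, 6, Yan), (4, 22, CHI, Argo, 35, Lee), (4, 22, CHI, Argo, 35, Vic), (4, 22, CHI, Argo, 35, Yan), (4, 22, CHI, Atlas, 15, Lee), (4, 22, CHI, Atlas, 15, Vic), (4, 22, CHI, Atlas, 15, Yan), (4, 22, CHI, Zephyr, 6, Lee), (4, 22, CHI, Zephyr, 6, Vic), (4, 22, CHI, Zephyr, 6, Yan), (4, 37, CHI, Argo, 35, Lee), (4, 37, CHI, Argo, 35, Vic), (4, 37, CHI, Argo, 35, Yan), (4, 37, CHI, Atlas, 15, Lee), (4, 37, CHI, Atlas, 15, Vic), (4, 37, CHI, Atlas, 15, Yan), (4, 37, CHI, Zephyr, 6, Lee), (4, 37, CHI, Zephyr, 6, Vic), (4, 37, CHI, Zephyr, 6, Yan)}
Apply σ_{pname = Zephyr}; surviving tuples: {(4, 17, CHI, Zephyr, 6, Lee), (4, 17, CHI, Zephyr, 6, Vic), (4, 17, CHI, Zephyr, 6, Yan), (4, 22, CHI, Zephyr, 6, Lee), (4, 22, CHI, Zephyr, 6, Vic), (4, 22, CHI, Zephyr, 6, Yan), (4, 37, CHI, Zephyr, 6, Lee), (4, 37, CHI, Zephyr, 6, Vic), (4, 37, CHI, Zephyr, 6, Yan)}
π_{sname, pname} gives {(Lee, Zephyr), (Vic, Zephyr), (Yan, Zephyr)} (6 duplicate(s) eliminated).

{(Lee, Zephyr), (Vic, Zephyr), (Yan, Zephyr)}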